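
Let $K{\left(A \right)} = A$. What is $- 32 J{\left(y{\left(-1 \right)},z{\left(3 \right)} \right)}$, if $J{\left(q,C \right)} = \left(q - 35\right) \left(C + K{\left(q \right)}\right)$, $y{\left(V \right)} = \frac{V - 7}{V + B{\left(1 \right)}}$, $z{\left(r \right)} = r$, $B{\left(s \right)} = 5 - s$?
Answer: $\frac{3616}{9} \approx 401.78$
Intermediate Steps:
$y{\left(V \right)} = \frac{-7 + V}{4 + V}$ ($y{\left(V \right)} = \frac{V - 7}{V + \left(5 - 1\right)} = \frac{-7 + V}{V + \left(5 - 1\right)} = \frac{-7 + V}{V + 4} = \frac{-7 + V}{4 + V}$)
$J{\left(q,C \right)} = \left(-35 + q\right) \left(C + q\right)$ ($J{\left(q,C \right)} = \left(q - 35\right) \left(C + q\right) = \left(-35 + q\right) \left(C + q\right)$)
$- 32 J{\left(y{\left(-1 \right)},z{\left(3 \right)} \right)} = - 32 \left(\left(\frac{-7 - 1}{4 - 1}\right)^{2} - 105 - 35 \frac{-7 - 1}{4 - 1} + 3 \frac{-7 - 1}{4 - 1}\right) = - 32 \left(\left(\frac{1}{3} \left(-8\right)\right)^{2} - 105 - 35 \cdot \frac{1}{3} \left(-8\right) + 3 \cdot \frac{1}{3} \left(-8\right)\right) = - 32 \left(\left(- \frac{8}{3}\right)^{2} - 105 - - \frac{280}{3} + 3 \left(- \frac{8}{3}\right)\right) = - 32 \left(\frac{64}{9} - 105 + \frac{280}{3} - 8\right) = \left(-32\right) \left(- \frac{113}{9}\right) = \frac{3616}{9}$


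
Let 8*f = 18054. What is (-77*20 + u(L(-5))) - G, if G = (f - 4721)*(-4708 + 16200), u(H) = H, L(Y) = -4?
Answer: 28317617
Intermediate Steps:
f = 9027/4 (f = (1/8)*18054 = 9027/4 ≈ 2256.8)
G = -28319161 (G = (9027/4 - 4721)*(-4708 + 16200) = -9857/4*11492 = -28319161)
(-77*20 + u(L(-5))) - G = (-77*20 - 4) - 1*(-28319161) = (-1540 - 4) + 28319161 = -1544 + 28319161 = 28317617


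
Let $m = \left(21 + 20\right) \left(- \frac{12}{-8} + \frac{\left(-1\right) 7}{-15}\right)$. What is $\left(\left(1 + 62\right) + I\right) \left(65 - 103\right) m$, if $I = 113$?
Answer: $- \frac{8089136}{15} \approx -5.3928 \cdot 10^{5}$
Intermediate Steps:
$m = \frac{2419}{30}$ ($m = 41 \left(\left(-12\right) \left(- \frac{1}{8}\right) - - \frac{7}{15}\right) = 41 \left(\frac{3}{2} + \frac{7}{15}\right) = 41 \cdot \frac{59}{30} = \frac{2419}{30} \approx 80.633$)
$\left(\left(1 + 62\right) + I\right) \left(65 - 103\right) m = \left(\left(1 + 62\right) + 113\right) \left(65 - 103\right) \frac{2419}{30} = \left(63 + 113\right) \left(-38\right) \frac{2419}{30} = 176 \left(-38\right) \frac{2419}{30} = \left(-6688\right) \frac{2419}{30} = - \frac{8089136}{15}$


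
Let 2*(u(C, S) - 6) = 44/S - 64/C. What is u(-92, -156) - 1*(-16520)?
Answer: 29648015/1794 ≈ 16526.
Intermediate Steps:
u(C, S) = 6 - 32/C + 22/S (u(C, S) = 6 + (44/S - 64/C)/2 = 6 + (-64/C + 44/S)/2 = 6 + (-32/C + 22/S) = 6 - 32/C + 22/S)
u(-92, -156) - 1*(-16520) = (6 - 32/(-92) + 22/(-156)) - 1*(-16520) = (6 - 32*(-1/92) + 22*(-1/156)) + 16520 = (6 + 8/23 - 11/78) + 16520 = 11135/1794 + 16520 = 29648015/1794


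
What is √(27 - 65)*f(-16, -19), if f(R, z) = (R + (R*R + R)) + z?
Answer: 205*I*√38 ≈ 1263.7*I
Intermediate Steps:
f(R, z) = z + R² + 2*R (f(R, z) = (R + (R² + R)) + z = (R + (R + R²)) + z = (R² + 2*R) + z = z + R² + 2*R)
√(27 - 65)*f(-16, -19) = √(27 - 65)*(-19 + (-16)² + 2*(-16)) = √(-38)*(-19 + 256 - 32) = (I*√38)*205 = 205*I*√38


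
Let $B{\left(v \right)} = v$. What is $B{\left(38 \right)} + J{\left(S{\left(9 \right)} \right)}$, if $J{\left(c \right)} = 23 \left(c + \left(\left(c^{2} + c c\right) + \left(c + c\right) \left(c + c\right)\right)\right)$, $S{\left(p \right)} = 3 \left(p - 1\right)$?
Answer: $80078$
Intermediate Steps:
$S{\left(p \right)} = -3 + 3 p$ ($S{\left(p \right)} = 3 \left(-1 + p\right) = -3 + 3 p$)
$J{\left(c \right)} = 23 c + 138 c^{2}$ ($J{\left(c \right)} = 23 \left(c + \left(\left(c^{2} + c^{2}\right) + 2 c 2 c\right)\right) = 23 \left(c + \left(2 c^{2} + 4 c^{2}\right)\right) = 23 \left(c + 6 c^{2}\right) = 23 c + 138 c^{2}$)
$B{\left(38 \right)} + J{\left(S{\left(9 \right)} \right)} = 38 + 23 \left(-3 + 3 \cdot 9\right) \left(1 + 6 \left(-3 + 3 \cdot 9\right)\right) = 38 + 23 \left(-3 + 27\right) \left(1 + 6 \left(-3 + 27\right)\right) = 38 + 23 \cdot 24 \left(1 + 6 \cdot 24\right) = 38 + 23 \cdot 24 \left(1 + 144\right) = 38 + 23 \cdot 24 \cdot 145 = 38 + 80040 = 80078$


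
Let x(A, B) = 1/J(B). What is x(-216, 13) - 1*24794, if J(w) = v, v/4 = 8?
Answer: -793407/32 ≈ -24794.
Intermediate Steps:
v = 32 (v = 4*8 = 32)
J(w) = 32
x(A, B) = 1/32
x(-216, 13) - 1*24794 = 1/32 - 1*24794 = 1/32 - 24794 = -793407/32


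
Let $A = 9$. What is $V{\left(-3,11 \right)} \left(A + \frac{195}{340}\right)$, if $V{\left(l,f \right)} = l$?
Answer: $- \frac{1953}{68} \approx -28.721$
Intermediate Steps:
$V{\left(-3,11 \right)} \left(A + \frac{195}{340}\right) = - 3 \left(9 + \frac{195}{340}\right) = - 3 \left(9 + 195 \cdot \frac{1}{340}\right) = - 3 \left(9 + \frac{39}{68}\right) = \left(-3\right) \frac{651}{68} = - \frac{1953}{68}$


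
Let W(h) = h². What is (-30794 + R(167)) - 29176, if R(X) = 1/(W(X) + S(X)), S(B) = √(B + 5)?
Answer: -46644435027641/777796149 - 2*√43/777796149 ≈ -59970.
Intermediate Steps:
S(B) = √(5 + B)
R(X) = 1/(X² + √(5 + X))
(-30794 + R(167)) - 29176 = (-30794 + 1/(167² + √(5 + 167))) - 29176 = (-30794 + 1/(27889 + √172)) - 29176 = (-30794 + 1/(27889 + 2*√43)) - 29176 = -59970 + 1/(27889 + 2*√43)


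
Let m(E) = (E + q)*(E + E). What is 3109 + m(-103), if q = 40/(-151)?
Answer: 3681617/151 ≈ 24382.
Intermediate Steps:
q = -40/151 (q = 40*(-1/151) = -40/151 ≈ -0.26490)
m(E) = 2*E*(-40/151 + E) (m(E) = (E - 40/151)*(E + E) = (-40/151 + E)*(2*E) = 2*E*(-40/151 + E))
3109 + m(-103) = 3109 + (2/151)*(-103)*(-40 + 151*(-103)) = 3109 + (2/151)*(-103)*(-40 - 15553) = 3109 + (2/151)*(-103)*(-15593) = 3109 + 3212158/151 = 3681617/151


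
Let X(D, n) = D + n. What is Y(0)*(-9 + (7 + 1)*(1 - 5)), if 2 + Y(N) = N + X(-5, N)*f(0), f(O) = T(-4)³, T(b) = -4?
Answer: -13038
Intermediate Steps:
f(O) = -64 (f(O) = (-4)³ = -64)
Y(N) = 318 - 63*N (Y(N) = -2 + (N + (-5 + N)*(-64)) = -2 + (N + (320 - 64*N)) = -2 + (320 - 63*N) = 318 - 63*N)
Y(0)*(-9 + (7 + 1)*(1 - 5)) = (318 - 63*0)*(-9 + (7 + 1)*(1 - 5)) = (318 + 0)*(-9 + 8*(-4)) = 318*(-9 - 32) = 318*(-41) = -13038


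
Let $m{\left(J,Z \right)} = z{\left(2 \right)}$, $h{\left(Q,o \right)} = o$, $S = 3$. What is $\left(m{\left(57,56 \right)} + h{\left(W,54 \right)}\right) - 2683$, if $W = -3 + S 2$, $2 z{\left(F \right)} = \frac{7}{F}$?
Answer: $- \frac{10509}{4} \approx -2627.3$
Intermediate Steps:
$z{\left(F \right)} = \frac{7}{2 F}$ ($z{\left(F \right)} = \frac{7 \frac{1}{F}}{2} = \frac{7}{2 F}$)
$W = 3$ ($W = -3 + 3 \cdot 2 = -3 + 6 = 3$)
$m{\left(J,Z \right)} = \frac{7}{4}$ ($m{\left(J,Z \right)} = \frac{7}{2 \cdot 2} = \frac{7}{2} \cdot \frac{1}{2} = \frac{7}{4}$)
$\left(m{\left(57,56 \right)} + h{\left(W,54 \right)}\right) - 2683 = \left(\frac{7}{4} + 54\right) - 2683 = \frac{223}{4} - 2683 = - \frac{10509}{4}$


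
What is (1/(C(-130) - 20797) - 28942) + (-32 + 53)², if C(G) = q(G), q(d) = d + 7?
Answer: -596240921/20920 ≈ -28501.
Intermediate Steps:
q(d) = 7 + d
C(G) = 7 + G
(1/(C(-130) - 20797) - 28942) + (-32 + 53)² = (1/((7 - 130) - 20797) - 28942) + (-32 + 53)² = (1/(-123 - 20797) - 28942) + 21² = (1/(-20920) - 28942) + 441 = (-1/20920 - 28942) + 441 = -605466641/20920 + 441 = -596240921/20920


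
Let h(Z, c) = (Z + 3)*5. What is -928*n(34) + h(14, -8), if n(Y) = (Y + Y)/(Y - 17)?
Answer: -3627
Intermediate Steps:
h(Z, c) = 15 + 5*Z (h(Z, c) = (3 + Z)*5 = 15 + 5*Z)
n(Y) = 2*Y/(-17 + Y) (n(Y) = (2*Y)/(-17 + Y) = 2*Y/(-17 + Y))
-928*n(34) + h(14, -8) = -1856*34/(-17 + 34) + (15 + 5*14) = -1856*34/17 + (15 + 70) = -1856*34/17 + 85 = -928*4 + 85 = -3712 + 85 = -3627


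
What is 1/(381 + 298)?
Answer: 1/679 ≈ 0.0014728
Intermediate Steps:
1/(381 + 298) = 1/679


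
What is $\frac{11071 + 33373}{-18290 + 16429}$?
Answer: $- \frac{44444}{1861} \approx -23.882$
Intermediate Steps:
$\frac{11071 + 33373}{-18290 + 16429} = \frac{44444}{-1861} = 44444 \left(- \frac{1}{1861}\right) = - \frac{44444}{1861}$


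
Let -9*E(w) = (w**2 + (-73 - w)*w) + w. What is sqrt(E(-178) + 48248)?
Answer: 2*sqrt(11706) ≈ 216.39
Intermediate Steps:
E(w) = -w/9 - w**2/9 - w*(-73 - w)/9 (E(w) = -((w**2 + (-73 - w)*w) + w)/9 = -((w**2 + w*(-73 - w)) + w)/9 = -(w + w**2 + w*(-73 - w))/9 = -w/9 - w**2/9 - w*(-73 - w)/9)
sqrt(E(-178) + 48248) = sqrt(8*(-178) + 48248) = sqrt(-1424 + 48248) = sqrt(46824) = 2*sqrt(11706)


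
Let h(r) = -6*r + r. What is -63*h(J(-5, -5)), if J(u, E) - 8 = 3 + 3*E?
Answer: -1260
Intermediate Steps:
J(u, E) = 11 + 3*E (J(u, E) = 8 + (3 + 3*E) = 11 + 3*E)
h(r) = -5*r
-63*h(J(-5, -5)) = -(-315)*(11 + 3*(-5)) = -(-315)*(11 - 15) = -(-315)*(-4) = -63*20 = -1260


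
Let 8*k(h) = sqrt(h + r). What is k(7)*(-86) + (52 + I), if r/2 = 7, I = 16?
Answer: 68 - 43*sqrt(21)/4 ≈ 18.737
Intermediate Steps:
r = 14 (r = 2*7 = 14)
k(h) = sqrt(14 + h)/8 (k(h) = sqrt(h + 14)/8 = sqrt(14 + h)/8)
k(7)*(-86) + (52 + I) = (sqrt(14 + 7)/8)*(-86) + (52 + 16) = (sqrt(21)/8)*(-86) + 68 = -43*sqrt(21)/4 + 68 = 68 - 43*sqrt(21)/4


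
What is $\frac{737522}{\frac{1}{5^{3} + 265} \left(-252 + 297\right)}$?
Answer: $\frac{19175572}{3} \approx 6.3919 \cdot 10^{6}$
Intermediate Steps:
$\frac{737522}{\frac{1}{5^{3} + 265} \left(-252 + 297\right)} = \frac{737522}{\frac{1}{125 + 265} \cdot 45} = \frac{737522}{\frac{1}{390} \cdot 45} = \frac{737522}{\frac{3}{26}} = 737522 \cdot \frac{26}{3} = \frac{19175572}{3}$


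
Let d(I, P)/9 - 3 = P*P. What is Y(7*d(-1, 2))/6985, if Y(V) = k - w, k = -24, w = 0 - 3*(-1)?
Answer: -27/6985 ≈ -0.0038654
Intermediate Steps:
w = 3 (w = 0 + 3 = 3)
d(I, P) = 27 + 9*P² (d(I, P) = 27 + 9*(P*P) = 27 + 9*P²)
Y(V) = -27 (Y(V) = -24 - 1*3 = -24 - 3 = -27)
Y(7*d(-1, 2))/6985 = -27/6985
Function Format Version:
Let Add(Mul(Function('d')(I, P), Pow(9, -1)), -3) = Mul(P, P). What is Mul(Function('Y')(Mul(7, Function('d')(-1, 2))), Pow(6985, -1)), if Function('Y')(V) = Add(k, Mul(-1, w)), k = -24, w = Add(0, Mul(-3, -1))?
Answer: Rational(-27, 6985) ≈ -0.0038654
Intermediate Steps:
w = 3 (w = Add(0, 3) = 3)
Function('d')(I, P) = Add(27, Mul(9, Pow(P, 2))) (Function('d')(I, P) = Add(27, Mul(9, Mul(P, P))) = Add(27, Mul(9, Pow(P, 2))))
Function('Y')(V) = -27 (Function('Y')(V) = Add(-24, Mul(-1, 3)) = Add(-24, -3) = -27)
Mul(Function('Y')(Mul(7, Function('d')(-1, 2))), Pow(6985, -1)) = Mul(-27, Pow(6985, -1)) = Mul(-27, Rational(1, 6985)) = Rational(-27, 6985)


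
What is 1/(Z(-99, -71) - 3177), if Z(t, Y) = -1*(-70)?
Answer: -1/3107 ≈ -0.00032185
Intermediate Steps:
Z(t, Y) = 70
1/(Z(-99, -71) - 3177) = 1/(70 - 3177) = 1/(-3107) = -1/3107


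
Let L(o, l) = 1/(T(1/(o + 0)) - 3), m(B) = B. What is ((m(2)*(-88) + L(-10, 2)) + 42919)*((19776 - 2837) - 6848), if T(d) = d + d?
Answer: 6901063353/16 ≈ 4.3132e+8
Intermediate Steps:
T(d) = 2*d
L(o, l) = 1/(-3 + 2/o) (L(o, l) = 1/(2/(o + 0) - 3) = 1/(2/o - 3) = 1/(-3 + 2/o))
((m(2)*(-88) + L(-10, 2)) + 42919)*((19776 - 2837) - 6848) = ((2*(-88) - 1*(-10)/(-2 + 3*(-10))) + 42919)*((19776 - 2837) - 6848) = ((-176 - 1*(-10)/(-2 - 30)) + 42919)*(16939 - 6848) = ((-176 - 1*(-10)/(-32)) + 42919)*10091 = ((-176 - 1*(-10)*(-1/32)) + 42919)*10091 = ((-176 - 5/16) + 42919)*10091 = (-2821/16 + 42919)*10091 = (683883/16)*10091 = 6901063353/16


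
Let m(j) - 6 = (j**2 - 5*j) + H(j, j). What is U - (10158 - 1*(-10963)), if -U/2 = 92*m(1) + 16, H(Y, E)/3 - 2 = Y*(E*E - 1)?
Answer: -22625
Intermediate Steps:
H(Y, E) = 6 + 3*Y*(-1 + E**2) (H(Y, E) = 6 + 3*(Y*(E*E - 1)) = 6 + 3*(Y*(E**2 - 1)) = 6 + 3*(Y*(-1 + E**2)) = 6 + 3*Y*(-1 + E**2))
m(j) = 12 + j**2 - 8*j + 3*j**3 (m(j) = 6 + ((j**2 - 5*j) + (6 - 3*j + 3*j*j**2)) = 6 + ((j**2 - 5*j) + (6 - 3*j + 3*j**3)) = 6 + (6 + j**2 - 8*j + 3*j**3) = 12 + j**2 - 8*j + 3*j**3)
U = -1504 (U = -2*(92*(12 + 1**2 - 8*1 + 3*1**3) + 16) = -2*(92*(12 + 1 - 8 + 3*1) + 16) = -2*(92*(12 + 1 - 8 + 3) + 16) = -2*(92*8 + 16) = -2*(736 + 16) = -2*752 = -1504)
U - (10158 - 1*(-10963)) = -1504 - (10158 - 1*(-10963)) = -1504 - (10158 + 10963) = -1504 - 1*21121 = -1504 - 21121 = -22625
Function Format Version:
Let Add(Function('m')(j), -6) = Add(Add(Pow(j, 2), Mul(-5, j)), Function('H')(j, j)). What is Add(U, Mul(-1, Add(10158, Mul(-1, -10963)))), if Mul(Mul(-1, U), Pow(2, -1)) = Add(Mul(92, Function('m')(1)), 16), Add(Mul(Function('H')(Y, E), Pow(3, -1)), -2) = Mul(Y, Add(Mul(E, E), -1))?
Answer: -22625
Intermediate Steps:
Function('H')(Y, E) = Add(6, Mul(3, Y, Add(-1, Pow(E, 2)))) (Function('H')(Y, E) = Add(6, Mul(3, Mul(Y, Add(Mul(E, E), -1)))) = Add(6, Mul(3, Mul(Y, Add(Pow(E, 2), -1)))) = Add(6, Mul(3, Mul(Y, Add(-1, Pow(E, 2))))) = Add(6, Mul(3, Y, Add(-1, Pow(E, 2)))))
Function('m')(j) = Add(12, Pow(j, 2), Mul(-8, j), Mul(3, Pow(j, 3))) (Function('m')(j) = Add(6, Add(Add(Pow(j, 2), Mul(-5, j)), Add(6, Mul(-3, j), Mul(3, j, Pow(j, 2))))) = Add(6, Add(Add(Pow(j, 2), Mul(-5, j)), Add(6, Mul(-3, j), Mul(3, Pow(j, 3))))) = Add(6, Add(6, Pow(j, 2), Mul(-8, j), Mul(3, Pow(j, 3)))) = Add(12, Pow(j, 2), Mul(-8, j), Mul(3, Pow(j, 3))))
U = -1504 (U = Mul(-2, Add(Mul(92, Add(12, Pow(1, 2), Mul(-8, 1), Mul(3, Pow(1, 3)))), 16)) = Mul(-2, Add(Mul(92, Add(12, 1, -8, Mul(3, 1))), 16)) = Mul(-2, Add(Mul(92, Add(12, 1, -8, 3)), 16)) = Mul(-2, Add(Mul(92, 8), 16)) = Mul(-2, Add(736, 16)) = Mul(-2, 752) = -1504)
Add(U, Mul(-1, Add(10158, Mul(-1, -10963)))) = Add(-1504, Mul(-1, Add(10158, Mul(-1, -10963)))) = Add(-1504, Mul(-1, Add(10158, 10963))) = Add(-1504, Mul(-1, 21121)) = Add(-1504, -21121) = -22625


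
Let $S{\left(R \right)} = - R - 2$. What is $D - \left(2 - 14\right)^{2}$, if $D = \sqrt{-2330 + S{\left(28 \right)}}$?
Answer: $-144 + 2 i \sqrt{590} \approx -144.0 + 48.58 i$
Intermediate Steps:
$S{\left(R \right)} = -2 - R$
$D = 2 i \sqrt{590}$ ($D = \sqrt{-2330 - 30} = \sqrt{-2360} = 2 i \sqrt{590} \approx 48.58 i$)
$D - \left(2 - 14\right)^{2} = 2 i \sqrt{590} - \left(2 - 14\right)^{2} = 2 i \sqrt{590} - \left(-12\right)^{2} = 2 i \sqrt{590} - 144 = -144 + 2 i \sqrt{590}$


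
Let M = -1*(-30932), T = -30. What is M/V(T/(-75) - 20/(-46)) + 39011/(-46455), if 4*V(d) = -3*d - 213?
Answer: -20059454461/34887705 ≈ -574.97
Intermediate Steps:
M = 30932
V(d) = -213/4 - 3*d/4 (V(d) = (-3*d - 213)/4 = (-213 - 3*d)/4 = -213/4 - 3*d/4)
M/V(T/(-75) - 20/(-46)) + 39011/(-46455) = 30932/(-213/4 - 3*(-30/(-75) - 20/(-46))/4) + 39011/(-46455) = 30932/(-213/4 - 3*(-30*(-1/75) - 20*(-1/46))/4) + 39011*(-1/46455) = 30932/(-213/4 - 3*(2/5 + 10/23)/4) - 39011/46455 = 30932/(-213/4 - 3/4*96/115) - 39011/46455 = 30932/(-213/4 - 72/115) - 39011/46455 = 30932/(-24783/460) - 39011/46455 = 30932*(-460/24783) - 39011/46455 = -1293520/2253 - 39011/46455 = -20059454461/34887705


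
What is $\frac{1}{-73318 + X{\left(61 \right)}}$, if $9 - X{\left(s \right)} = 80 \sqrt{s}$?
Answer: $- \frac{73309}{5373819081} + \frac{80 \sqrt{61}}{5373819081} \approx -1.3526 \cdot 10^{-5}$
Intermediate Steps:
$X{\left(s \right)} = 9 - 80 \sqrt{s}$
$\frac{1}{-73318 + X{\left(61 \right)}} = \frac{1}{-73318 + \left(9 - 80 \sqrt{61}\right)} = \frac{1}{-73309 - 80 \sqrt{61}}$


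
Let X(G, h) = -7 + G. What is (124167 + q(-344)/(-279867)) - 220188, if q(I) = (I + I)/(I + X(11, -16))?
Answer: -2284214282767/23788695 ≈ -96021.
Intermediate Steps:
q(I) = 2*I/(4 + I) (q(I) = (I + I)/(I + (-7 + 11)) = (2*I)/(I + 4) = (2*I)/(4 + I) = 2*I/(4 + I))
(124167 + q(-344)/(-279867)) - 220188 = (124167 + (2*(-344)/(4 - 344))/(-279867)) - 220188 = (124167 + (2*(-344)/(-340))*(-1/279867)) - 220188 = (124167 + (2*(-344)*(-1/340))*(-1/279867)) - 220188 = (124167 + (172/85)*(-1/279867)) - 220188 = (124167 - 172/23788695) - 220188 = 2953770891893/23788695 - 220188 = -2284214282767/23788695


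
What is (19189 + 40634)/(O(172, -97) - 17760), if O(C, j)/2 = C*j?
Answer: -59823/51128 ≈ -1.1701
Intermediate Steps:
O(C, j) = 2*C*j (O(C, j) = 2*(C*j) = 2*C*j)
(19189 + 40634)/(O(172, -97) - 17760) = (19189 + 40634)/(2*172*(-97) - 17760) = 59823/(-33368 - 17760) = 59823/(-51128) = 59823*(-1/51128) = -59823/51128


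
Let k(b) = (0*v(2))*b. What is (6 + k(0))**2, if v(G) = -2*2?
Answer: 36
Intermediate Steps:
v(G) = -4
k(b) = 0 (k(b) = (0*(-4))*b = 0*b = 0)
(6 + k(0))**2 = (6 + 0)**2 = 6**2 = 36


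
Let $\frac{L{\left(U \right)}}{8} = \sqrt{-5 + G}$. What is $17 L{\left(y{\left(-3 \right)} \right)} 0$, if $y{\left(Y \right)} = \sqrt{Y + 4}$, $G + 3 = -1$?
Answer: $0$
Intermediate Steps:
$G = -4$ ($G = -3 - 1 = -4$)
$y{\left(Y \right)} = \sqrt{4 + Y}$
$L{\left(U \right)} = 24 i$ ($L{\left(U \right)} = 8 \sqrt{-5 - 4} = 8 \sqrt{-9} = 8 \cdot 3 i = 24 i$)
$17 L{\left(y{\left(-3 \right)} \right)} 0 = 17 \cdot 24 i 0 = 408 i 0 = 0$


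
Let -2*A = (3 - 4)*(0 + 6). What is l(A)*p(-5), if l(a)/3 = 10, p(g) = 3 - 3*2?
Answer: -90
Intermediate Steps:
p(g) = -3 (p(g) = 3 - 6 = -3)
A = 3 (A = -(3 - 4)*(0 + 6)/2 = -(-1)*6/2 = -½*(-6) = 3)
l(a) = 30 (l(a) = 3*10 = 30)
l(A)*p(-5) = 30*(-3) = -90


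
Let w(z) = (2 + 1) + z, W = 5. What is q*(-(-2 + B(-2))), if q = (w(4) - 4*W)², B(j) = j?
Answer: 676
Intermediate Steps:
w(z) = 3 + z
q = 169 (q = ((3 + 4) - 4*5)² = (7 - 20)² = (-13)² = 169)
q*(-(-2 + B(-2))) = 169*(-(-2 - 2)) = 169*(-1*(-4)) = 169*4 = 676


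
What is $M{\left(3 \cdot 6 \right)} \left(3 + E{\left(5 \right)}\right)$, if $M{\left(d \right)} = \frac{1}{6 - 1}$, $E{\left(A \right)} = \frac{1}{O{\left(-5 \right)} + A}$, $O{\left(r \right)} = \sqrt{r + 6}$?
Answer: $\frac{19}{30} \approx 0.63333$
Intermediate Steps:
$O{\left(r \right)} = \sqrt{6 + r}$
$E{\left(A \right)} = \frac{1}{1 + A}$ ($E{\left(A \right)} = \frac{1}{\sqrt{6 - 5} + A} = \frac{1}{\sqrt{1} + A} = \frac{1}{1 + A}$)
$M{\left(d \right)} = \frac{1}{5}$
$M{\left(3 \cdot 6 \right)} \left(3 + E{\left(5 \right)}\right) = \frac{3 + \frac{1}{1 + 5}}{5} = \frac{3 + \frac{1}{6}}{5} = \frac{1}{5} \cdot \frac{19}{6} = \frac{19}{30}$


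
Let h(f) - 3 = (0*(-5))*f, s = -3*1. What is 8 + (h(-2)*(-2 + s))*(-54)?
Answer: 818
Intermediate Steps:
s = -3
h(f) = 3 (h(f) = 3 + (0*(-5))*f = 3 + 0*f = 3 + 0 = 3)
8 + (h(-2)*(-2 + s))*(-54) = 8 + (3*(-2 - 3))*(-54) = 8 + (3*(-5))*(-54) = 8 - 15*(-54) = 8 + 810 = 818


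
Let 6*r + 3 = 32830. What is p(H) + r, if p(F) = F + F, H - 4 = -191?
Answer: 30583/6 ≈ 5097.2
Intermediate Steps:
r = 32827/6 (r = -½ + (⅙)*32830 = -½ + 16415/3 = 32827/6 ≈ 5471.2)
H = -187 (H = 4 - 191 = -187)
p(F) = 2*F
p(H) + r = 2*(-187) + 32827/6 = -374 + 32827/6 = 30583/6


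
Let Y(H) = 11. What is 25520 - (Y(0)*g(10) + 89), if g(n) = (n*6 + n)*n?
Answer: 17731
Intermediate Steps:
g(n) = 7*n**2 (g(n) = (6*n + n)*n = (7*n)*n = 7*n**2)
25520 - (Y(0)*g(10) + 89) = 25520 - (11*(7*10**2) + 89) = 25520 - (11*(7*100) + 89) = 25520 - (11*700 + 89) = 25520 - (7700 + 89) = 25520 - 1*7789 = 25520 - 7789 = 17731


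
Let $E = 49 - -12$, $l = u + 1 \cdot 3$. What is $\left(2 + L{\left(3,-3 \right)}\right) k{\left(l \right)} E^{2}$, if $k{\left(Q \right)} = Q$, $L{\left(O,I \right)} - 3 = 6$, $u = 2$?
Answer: $204655$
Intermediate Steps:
$L{\left(O,I \right)} = 9$ ($L{\left(O,I \right)} = 3 + 6 = 9$)
$l = 5$ ($l = 2 + 1 \cdot 3 = 2 + 3 = 5$)
$E = 61$ ($E = 49 + 12 = 61$)
$\left(2 + L{\left(3,-3 \right)}\right) k{\left(l \right)} E^{2} = \left(2 + 9\right) 5 \cdot 61^{2} = 11 \cdot 5 \cdot 3721 = 55 \cdot 3721 = 204655$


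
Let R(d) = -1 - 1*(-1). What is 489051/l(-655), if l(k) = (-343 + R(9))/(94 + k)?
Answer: 274357611/343 ≈ 7.9988e+5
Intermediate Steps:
R(d) = 0 (R(d) = -1 + 1 = 0)
l(k) = -343/(94 + k) (l(k) = (-343 + 0)/(94 + k) = -343/(94 + k))
489051/l(-655) = 489051/((-343/(94 - 655))) = 489051/((-343/(-561))) = 489051/((-343*(-1/561))) = 489051/(343/561) = 489051*(561/343) = 274357611/343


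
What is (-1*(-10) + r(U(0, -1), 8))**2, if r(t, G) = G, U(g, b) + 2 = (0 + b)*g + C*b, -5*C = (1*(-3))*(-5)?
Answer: 324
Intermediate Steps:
C = -3 (C = -1*(-3)*(-5)/5 = -(-3)*(-5)/5 = -1/5*15 = -3)
U(g, b) = -2 - 3*b + b*g (U(g, b) = -2 + ((0 + b)*g - 3*b) = -2 + (b*g - 3*b) = -2 + (-3*b + b*g) = -2 - 3*b + b*g)
(-1*(-10) + r(U(0, -1), 8))**2 = (-1*(-10) + 8)**2 = (10 + 8)**2 = 18**2 = 324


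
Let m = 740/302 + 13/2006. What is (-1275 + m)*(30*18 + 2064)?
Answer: -501870179034/151453 ≈ -3.3137e+6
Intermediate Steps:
m = 744183/302906 (m = 740*(1/302) + 13*(1/2006) = 370/151 + 13/2006 = 744183/302906 ≈ 2.4568)
(-1275 + m)*(30*18 + 2064) = (-1275 + 744183/302906)*(30*18 + 2064) = -385460967*(540 + 2064)/302906 = -385460967/302906*2604 = -501870179034/151453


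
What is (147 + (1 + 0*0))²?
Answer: 21904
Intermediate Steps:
(147 + (1 + 0*0))² = (147 + (1 + 0))² = (147 + 1)² = 148² = 21904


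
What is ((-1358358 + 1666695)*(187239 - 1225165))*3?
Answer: -960092967186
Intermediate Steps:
((-1358358 + 1666695)*(187239 - 1225165))*3 = (308337*(-1037926))*3 = -320030989062*3 = -960092967186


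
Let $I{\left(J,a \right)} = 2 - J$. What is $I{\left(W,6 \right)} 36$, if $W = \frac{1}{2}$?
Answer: $54$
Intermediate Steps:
$W = \frac{1}{2} \approx 0.5$
$I{\left(W,6 \right)} 36 = \left(2 - \frac{1}{2}\right) 36 = \frac{3}{2} \cdot 36 = 54$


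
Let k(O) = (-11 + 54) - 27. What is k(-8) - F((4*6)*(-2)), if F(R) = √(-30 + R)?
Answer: 16 - I*√78 ≈ 16.0 - 8.8318*I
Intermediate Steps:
k(O) = 16 (k(O) = 43 - 27 = 16)
k(-8) - F((4*6)*(-2)) = 16 - √(-30 + (4*6)*(-2)) = 16 - √(-30 + 24*(-2)) = 16 - √(-30 - 48) = 16 - √(-78) = 16 - I*√78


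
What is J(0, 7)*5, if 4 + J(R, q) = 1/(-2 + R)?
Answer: -45/2 ≈ -22.500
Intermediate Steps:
J(R, q) = -4 + 1/(-2 + R)
J(0, 7)*5 = ((9 - 4*0)/(-2 + 0))*5 = ((9 + 0)/(-2))*5 = -½*9*5 = -9/2*5 = -45/2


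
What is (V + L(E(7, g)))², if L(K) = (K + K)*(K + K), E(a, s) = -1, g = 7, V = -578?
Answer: 329476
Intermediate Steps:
L(K) = 4*K² (L(K) = (2*K)*(2*K) = 4*K²)
(V + L(E(7, g)))² = (-578 + 4*(-1)²)² = (-578 + 4*1)² = (-578 + 4)² = (-574)² = 329476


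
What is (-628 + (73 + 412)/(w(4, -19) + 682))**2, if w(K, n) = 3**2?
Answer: 187890172369/477481 ≈ 3.9350e+5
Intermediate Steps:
w(K, n) = 9
(-628 + (73 + 412)/(w(4, -19) + 682))**2 = (-628 + (73 + 412)/(9 + 682))**2 = (-628 + 485/691)**2 = (-433463/691)**2 = 187890172369/477481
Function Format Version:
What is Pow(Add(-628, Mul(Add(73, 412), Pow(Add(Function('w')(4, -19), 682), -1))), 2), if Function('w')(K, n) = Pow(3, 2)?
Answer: Rational(187890172369, 477481) ≈ 3.9350e+5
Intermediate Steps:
Function('w')(K, n) = 9
Pow(Add(-628, Mul(Add(73, 412), Pow(Add(Function('w')(4, -19), 682), -1))), 2) = Pow(Add(-628, Mul(Add(73, 412), Pow(Add(9, 682), -1))), 2) = Pow(Add(-628, Mul(485, Pow(691, -1))), 2) = Pow(Add(-628, Mul(485, Rational(1, 691))), 2) = Pow(Add(-628, Rational(485, 691)), 2) = Pow(Rational(-433463, 691), 2) = Rational(187890172369, 477481)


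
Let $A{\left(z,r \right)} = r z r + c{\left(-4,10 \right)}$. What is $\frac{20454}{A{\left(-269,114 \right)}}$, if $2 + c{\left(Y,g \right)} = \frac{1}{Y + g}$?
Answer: $- \frac{122724}{20975555} \approx -0.0058508$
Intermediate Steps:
$c{\left(Y,g \right)} = -2 + \frac{1}{Y + g}$
$A{\left(z,r \right)} = - \frac{11}{6} + z r^{2}$ ($A{\left(z,r \right)} = r z r + \frac{1 - -8 - 20}{-4 + 10} = z r^{2} + \frac{1 + 8 - 20}{6} = z r^{2} + \frac{1}{6} \left(-11\right) = z r^{2} - \frac{11}{6} = - \frac{11}{6} + z r^{2}$)
$\frac{20454}{A{\left(-269,114 \right)}} = \frac{20454}{- \frac{11}{6} - 269 \cdot 114^{2}} = \frac{20454}{- \frac{11}{6} - 3495924} = \frac{20454}{- \frac{20975555}{6}} = 20454 \left(- \frac{6}{20975555}\right) = - \frac{122724}{20975555}$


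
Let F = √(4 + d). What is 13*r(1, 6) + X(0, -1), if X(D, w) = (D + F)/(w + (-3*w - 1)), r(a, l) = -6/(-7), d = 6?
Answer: 78/7 + √10 ≈ 14.305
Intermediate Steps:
r(a, l) = 6/7 (r(a, l) = -6*(-⅐) = 6/7)
F = √10 (F = √(4 + 6) = √10 ≈ 3.1623)
X(D, w) = (D + √10)/(-1 - 2*w) (X(D, w) = (D + √10)/(w + (-3*w - 1)) = (D + √10)/(w + (-1 - 3*w)) = (D + √10)/(-1 - 2*w))
13*r(1, 6) + X(0, -1) = 13*(6/7) + (-1*0 - √10)/(1 + 2*(-1)) = 78/7 + (0 - √10)/(1 - 2) = 78/7 + (-√10)/(-1) = 78/7 - (-1)*√10 = 78/7 + √10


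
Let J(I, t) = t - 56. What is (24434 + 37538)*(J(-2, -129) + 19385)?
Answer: 1189862400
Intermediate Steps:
J(I, t) = -56 + t
(24434 + 37538)*(J(-2, -129) + 19385) = (24434 + 37538)*((-56 - 129) + 19385) = 61972*(-185 + 19385) = 61972*19200 = 1189862400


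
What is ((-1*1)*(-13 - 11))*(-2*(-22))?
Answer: 1056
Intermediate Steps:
((-1*1)*(-13 - 11))*(-2*(-22)) = -1*(-24)*44 = 24*44 = 1056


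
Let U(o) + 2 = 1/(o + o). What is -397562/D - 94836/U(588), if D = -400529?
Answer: 44670786923206/941643679 ≈ 47439.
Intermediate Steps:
U(o) = -2 + 1/(2*o) (U(o) = -2 + 1/(o + o) = -2 + 1/(2*o))
-397562/D - 94836/U(588) = -397562/(-400529) - 94836/(-2 + (½)/588) = -397562*(-1/400529) - 94836/(-2 + (½)*(1/588)) = 397562/400529 - 94836/(-2 + 1/1176) = 397562/400529 - 94836/(-2351/1176) = 397562/400529 - 94836*(-1176/2351) = 397562/400529 + 111527136/2351 = 44670786923206/941643679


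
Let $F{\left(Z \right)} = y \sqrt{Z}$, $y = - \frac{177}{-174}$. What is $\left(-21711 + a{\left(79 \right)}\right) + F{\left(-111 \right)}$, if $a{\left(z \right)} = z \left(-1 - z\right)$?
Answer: $-28031 + \frac{59 i \sqrt{111}}{58} \approx -28031.0 + 10.717 i$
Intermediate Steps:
$y = \frac{59}{58}$ ($y = \left(-177\right) \left(- \frac{1}{174}\right) = \frac{59}{58} \approx 1.0172$)
$F{\left(Z \right)} = \frac{59 \sqrt{Z}}{58}$
$\left(-21711 + a{\left(79 \right)}\right) + F{\left(-111 \right)} = \left(-21711 - 79 \left(1 + 79\right)\right) + \frac{59 \sqrt{-111}}{58} = \left(-21711 - 79 \cdot 80\right) + \frac{59 i \sqrt{111}}{58} = \left(-21711 - 6320\right) + \frac{59 i \sqrt{111}}{58} = -28031 + \frac{59 i \sqrt{111}}{58}$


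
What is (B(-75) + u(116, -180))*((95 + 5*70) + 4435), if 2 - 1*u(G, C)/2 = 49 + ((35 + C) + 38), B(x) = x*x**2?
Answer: -2058164400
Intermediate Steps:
B(x) = x**3
u(G, C) = -240 - 2*C (u(G, C) = 4 - 2*(49 + ((35 + C) + 38)) = 4 - 2*(49 + (73 + C)) = 4 - 2*(122 + C) = 4 + (-244 - 2*C) = -240 - 2*C)
(B(-75) + u(116, -180))*((95 + 5*70) + 4435) = ((-75)**3 + (-240 - 2*(-180)))*((95 + 5*70) + 4435) = (-421875 + (-240 + 360))*((95 + 350) + 4435) = (-421875 + 120)*(445 + 4435) = -421755*4880 = -2058164400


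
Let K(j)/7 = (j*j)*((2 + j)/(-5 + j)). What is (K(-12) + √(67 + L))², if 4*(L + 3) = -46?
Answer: 203243145/578 + 10080*√210/17 ≈ 3.6022e+5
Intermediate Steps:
L = -29/2 (L = -3 + (¼)*(-46) = -3 - 23/2 = -29/2 ≈ -14.500)
K(j) = 7*j²*(2 + j)/(-5 + j) (K(j) = 7*((j*j)*((2 + j)/(-5 + j))) = 7*(j²*((2 + j)/(-5 + j))) = 7*(j²*(2 + j)/(-5 + j)) = 7*j²*(2 + j)/(-5 + j))
(K(-12) + √(67 + L))² = (7*(-12)²*(2 - 12)/(-5 - 12) + √(67 - 29/2))² = (7*144*(-10)/(-17) + √(105/2))² = (7*144*(-1/17)*(-10) + √210/2)² = (10080/17 + √210/2)²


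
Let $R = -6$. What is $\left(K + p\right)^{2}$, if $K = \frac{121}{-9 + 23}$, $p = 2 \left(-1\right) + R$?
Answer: $\frac{81}{196} \approx 0.41327$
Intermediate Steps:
$p = -8$ ($p = 2 \left(-1\right) - 6 = -2 - 6 = -8$)
$K = \frac{121}{14} \approx 8.6429$
$\left(K + p\right)^{2} = \left(\frac{121}{14} - 8\right)^{2} = \left(\frac{9}{14}\right)^{2} = \frac{81}{196}$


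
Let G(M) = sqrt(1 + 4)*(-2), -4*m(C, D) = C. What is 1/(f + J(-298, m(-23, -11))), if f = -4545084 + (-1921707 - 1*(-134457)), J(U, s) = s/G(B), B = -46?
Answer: -2026346880/12831505244017391 + 184*sqrt(5)/12831505244017391 ≈ -1.5792e-7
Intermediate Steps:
m(C, D) = -C/4
G(M) = -2*sqrt(5) (G(M) = sqrt(5)*(-2) = -2*sqrt(5))
J(U, s) = -s*sqrt(5)/10 (J(U, s) = s/((-2*sqrt(5))) = s*(-sqrt(5)/10) = -s*sqrt(5)/10)
f = -6332334 (f = -4545084 + (-1921707 + 134457) = -4545084 - 1787250 = -6332334)
1/(f + J(-298, m(-23, -11))) = 1/(-6332334 - (-1/4*(-23))*sqrt(5)/10) = 1/(-6332334 - 1/10*23/4*sqrt(5)) = 1/(-6332334 - 23*sqrt(5)/40)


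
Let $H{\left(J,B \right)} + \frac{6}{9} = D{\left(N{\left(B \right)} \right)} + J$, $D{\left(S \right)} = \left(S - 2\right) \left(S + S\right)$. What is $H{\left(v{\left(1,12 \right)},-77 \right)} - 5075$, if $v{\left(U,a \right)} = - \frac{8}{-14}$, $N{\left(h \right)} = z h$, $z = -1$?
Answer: $\frac{135973}{21} \approx 6474.9$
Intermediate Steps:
$N{\left(h \right)} = - h$
$D{\left(S \right)} = 2 S \left(-2 + S\right)$ ($D{\left(S \right)} = \left(-2 + S\right) 2 S = 2 S \left(-2 + S\right)$)
$v{\left(U,a \right)} = \frac{4}{7}$ ($v{\left(U,a \right)} = \left(-8\right) \left(- \frac{1}{14}\right) = \frac{4}{7}$)
$H{\left(J,B \right)} = - \frac{2}{3} + J - 2 B \left(-2 - B\right)$ ($H{\left(J,B \right)} = - \frac{2}{3} + \left(2 \left(- B\right) \left(-2 - B\right) + J\right) = - \frac{2}{3} - \left(- J + 2 B \left(-2 - B\right)\right) = - \frac{2}{3} + J - 2 B \left(-2 - B\right)$)
$H{\left(v{\left(1,12 \right)},-77 \right)} - 5075 = \left(- \frac{2}{3} + \frac{4}{7} + 2 \left(-77\right)^{2} + 4 \left(-77\right)\right) - 5075 = \left(- \frac{2}{3} + \frac{4}{7} + 2 \cdot 5929 - 308\right) - 5075 = \left(- \frac{2}{3} + \frac{4}{7} + 11858 - 308\right) - 5075 = \frac{242548}{21} - 5075 = \frac{135973}{21}$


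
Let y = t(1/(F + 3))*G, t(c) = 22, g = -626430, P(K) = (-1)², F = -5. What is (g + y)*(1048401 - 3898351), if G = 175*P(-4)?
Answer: 1774321871000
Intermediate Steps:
P(K) = 1
G = 175 (G = 175*1 = 175)
y = 3850 (y = 22*175 = 3850)
(g + y)*(1048401 - 3898351) = (-626430 + 3850)*(1048401 - 3898351) = -622580*(-2849950) = 1774321871000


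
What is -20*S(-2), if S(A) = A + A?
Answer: 80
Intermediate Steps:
S(A) = 2*A
-20*S(-2) = -40*(-2) = -20*(-4) = 80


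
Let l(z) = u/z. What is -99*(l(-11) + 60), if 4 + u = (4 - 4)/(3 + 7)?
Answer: -5976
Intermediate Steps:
u = -4 (u = -4 + (4 - 4)/(3 + 7) = -4 + 0/10 = -4 + 0*(⅒) = -4 + 0 = -4)
l(z) = -4/z
-99*(l(-11) + 60) = -99*(-4/(-11) + 60) = -99*(-4*(-1/11) + 60) = -99*(4/11 + 60) = -99*664/11 = -5976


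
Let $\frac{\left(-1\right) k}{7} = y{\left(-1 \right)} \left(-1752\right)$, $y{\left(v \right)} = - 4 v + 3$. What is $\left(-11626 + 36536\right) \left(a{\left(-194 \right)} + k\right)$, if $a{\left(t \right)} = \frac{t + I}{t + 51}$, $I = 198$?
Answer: $\frac{305801636600}{143} \approx 2.1385 \cdot 10^{9}$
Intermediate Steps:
$y{\left(v \right)} = 3 - 4 v$
$a{\left(t \right)} = \frac{198 + t}{51 + t}$ ($a{\left(t \right)} = \frac{t + 198}{t + 51} = \frac{198 + t}{51 + t}$)
$k = 85848$ ($k = - 7 \left(3 - -4\right) \left(-1752\right) = - 7 \left(3 + 4\right) \left(-1752\right) = - 7 \cdot 7 \left(-1752\right) = \left(-7\right) \left(-12264\right) = 85848$)
$\left(-11626 + 36536\right) \left(a{\left(-194 \right)} + k\right) = \left(-11626 + 36536\right) \left(\frac{198 - 194}{51 - 194} + 85848\right) = 24910 \left(\frac{1}{-143} \cdot 4 + 85848\right) = 24910 \left(\left(- \frac{1}{143}\right) 4 + 85848\right) = 24910 \left(- \frac{4}{143} + 85848\right) = 24910 \cdot \frac{12276260}{143} = \frac{305801636600}{143}$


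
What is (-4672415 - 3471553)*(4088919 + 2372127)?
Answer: -52618551870528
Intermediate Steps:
(-4672415 - 3471553)*(4088919 + 2372127) = -8143968*6461046 = -52618551870528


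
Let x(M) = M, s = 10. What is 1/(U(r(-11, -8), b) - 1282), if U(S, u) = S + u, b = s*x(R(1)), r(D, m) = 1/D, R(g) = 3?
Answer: -11/13773 ≈ -0.00079866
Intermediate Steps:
b = 30 (b = 10*3 = 30)
1/(U(r(-11, -8), b) - 1282) = 1/((1/(-11) + 30) - 1282) = 1/((-1/11 + 30) - 1282) = 1/(329/11 - 1282) = 1/(-13773/11) = -11/13773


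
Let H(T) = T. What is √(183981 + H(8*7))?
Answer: √184037 ≈ 429.00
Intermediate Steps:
√(183981 + H(8*7)) = √(183981 + 8*7) = √(183981 + 56) = √184037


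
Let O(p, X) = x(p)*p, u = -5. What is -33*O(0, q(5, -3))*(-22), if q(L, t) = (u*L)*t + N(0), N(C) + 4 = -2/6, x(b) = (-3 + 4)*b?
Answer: 0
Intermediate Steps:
x(b) = b (x(b) = 1*b = b)
N(C) = -13/3 (N(C) = -4 - 2/6 = -4 - 2*1/6 = -4 - 1/3 = -13/3)
q(L, t) = -13/3 - 5*L*t (q(L, t) = (-5*L)*t - 13/3 = -5*L*t - 13/3 = -13/3 - 5*L*t)
O(p, X) = p**2 (O(p, X) = p*p = p**2)
-33*O(0, q(5, -3))*(-22) = -33*0**2*(-22) = -33*0*(-22) = 0*(-22) = 0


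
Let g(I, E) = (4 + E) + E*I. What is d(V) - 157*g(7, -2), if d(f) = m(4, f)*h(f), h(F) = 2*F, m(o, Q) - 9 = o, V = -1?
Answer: 1858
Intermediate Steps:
m(o, Q) = 9 + o
g(I, E) = 4 + E + E*I
d(f) = 26*f (d(f) = (9 + 4)*(2*f) = 13*(2*f) = 26*f)
d(V) - 157*g(7, -2) = 26*(-1) - 157*(4 - 2 - 2*7) = -26 - 157*(4 - 2 - 14) = -26 - 157*(-12) = -26 + 1884 = 1858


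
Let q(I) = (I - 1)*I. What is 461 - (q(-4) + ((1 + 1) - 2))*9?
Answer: 281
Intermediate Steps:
q(I) = I*(-1 + I) (q(I) = (-1 + I)*I = I*(-1 + I))
461 - (q(-4) + ((1 + 1) - 2))*9 = 461 - (-4*(-1 - 4) + ((1 + 1) - 2))*9 = 461 - (-4*(-5) + (2 - 2))*9 = 461 - (20 + 0)*9 = 461 - 20*9 = 461 - 1*180 = 461 - 180 = 281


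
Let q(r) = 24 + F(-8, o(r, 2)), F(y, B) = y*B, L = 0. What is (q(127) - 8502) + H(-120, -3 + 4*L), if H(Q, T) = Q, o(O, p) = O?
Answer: -9614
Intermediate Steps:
F(y, B) = B*y
q(r) = 24 - 8*r (q(r) = 24 + r*(-8) = 24 - 8*r)
(q(127) - 8502) + H(-120, -3 + 4*L) = ((24 - 8*127) - 8502) - 120 = ((24 - 1016) - 8502) - 120 = (-992 - 8502) - 120 = -9494 - 120 = -9614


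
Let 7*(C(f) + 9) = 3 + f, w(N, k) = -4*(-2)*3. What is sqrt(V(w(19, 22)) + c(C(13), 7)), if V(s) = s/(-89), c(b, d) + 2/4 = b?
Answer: 5*I*sqrt(464758)/1246 ≈ 2.7357*I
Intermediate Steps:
w(N, k) = 24 (w(N, k) = 8*3 = 24)
C(f) = -60/7 + f/7 (C(f) = -9 + (3 + f)/7 = -9 + (3/7 + f/7) = -60/7 + f/7)
c(b, d) = -1/2 + b
V(s) = -s/89 (V(s) = s*(-1/89) = -s/89)
sqrt(V(w(19, 22)) + c(C(13), 7)) = sqrt(-1/89*24 + (-1/2 + (-60/7 + (1/7)*13))) = sqrt(-24/89 + (-1/2 + (-60/7 + 13/7))) = sqrt(-24/89 + (-1/2 - 47/7)) = sqrt(-24/89 - 101/14) = sqrt(-9325/1246) = 5*I*sqrt(464758)/1246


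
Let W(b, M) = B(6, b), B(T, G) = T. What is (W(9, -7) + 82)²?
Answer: 7744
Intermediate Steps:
W(b, M) = 6
(W(9, -7) + 82)² = (6 + 82)² = 88² = 7744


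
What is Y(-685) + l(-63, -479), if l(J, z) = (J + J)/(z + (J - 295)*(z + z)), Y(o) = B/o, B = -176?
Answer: 2407642/9384089 ≈ 0.25657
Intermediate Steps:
Y(o) = -176/o
l(J, z) = 2*J/(z + 2*z*(-295 + J)) (l(J, z) = (2*J)/(z + (-295 + J)*(2*z)) = (2*J)/(z + 2*z*(-295 + J)) = 2*J/(z + 2*z*(-295 + J)))
Y(-685) + l(-63, -479) = -176/(-685) + 2*(-63)/(-479*(-589 + 2*(-63))) = -176*(-1/685) + 2*(-63)*(-1/479)/(-589 - 126) = 176/685 + 2*(-63)*(-1/479)/(-715) = 176/685 + 2*(-63)*(-1/479)*(-1/715) = 176/685 - 126/342485 = 2407642/9384089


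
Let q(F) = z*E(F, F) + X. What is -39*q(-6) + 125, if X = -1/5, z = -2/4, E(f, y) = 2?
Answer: 859/5 ≈ 171.80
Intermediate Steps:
z = -½ (z = -2*¼ = -½ ≈ -0.50000)
X = -⅕ (X = -1*⅕ = -⅕ ≈ -0.20000)
q(F) = -6/5 (q(F) = -½*2 - ⅕ = -1 - ⅕ = -6/5)
-39*q(-6) + 125 = -39*(-6/5) + 125 = 234/5 + 125 = 859/5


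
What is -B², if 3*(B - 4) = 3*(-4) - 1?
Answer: -⅑ ≈ -0.11111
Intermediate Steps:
B = -⅓ (B = 4 + (3*(-4) - 1)/3 = 4 + (-12 - 1)/3 = 4 + (⅓)*(-13) = 4 - 13/3 = -⅓ ≈ -0.33333)
-B² = -(-⅓)² = -1*⅑ = -⅑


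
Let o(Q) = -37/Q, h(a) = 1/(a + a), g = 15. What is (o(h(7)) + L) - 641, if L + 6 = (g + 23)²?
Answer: 279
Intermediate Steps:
h(a) = 1/(2*a)
L = 1438 (L = -6 + (15 + 23)² = -6 + 38² = -6 + 1444 = 1438)
(o(h(7)) + L) - 641 = (-37/((½)/7) + 1438) - 641 = (-37/((½)*(⅐)) + 1438) - 641 = (-37/1/14 + 1438) - 641 = (-37*14 + 1438) - 641 = (-518 + 1438) - 641 = 920 - 641 = 279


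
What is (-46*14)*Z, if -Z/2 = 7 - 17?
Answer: -12880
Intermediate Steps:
Z = 20 (Z = -2*(7 - 17) = -2*(-10) = 20)
(-46*14)*Z = -46*14*20 = -644*20 = -12880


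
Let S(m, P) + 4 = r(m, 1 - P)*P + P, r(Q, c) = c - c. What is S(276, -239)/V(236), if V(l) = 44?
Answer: -243/44 ≈ -5.5227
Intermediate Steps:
r(Q, c) = 0
S(m, P) = -4 + P (S(m, P) = -4 + (0*P + P) = -4 + (0 + P) = -4 + P)
S(276, -239)/V(236) = (-4 - 239)/44 = -243*1/44 = -243/44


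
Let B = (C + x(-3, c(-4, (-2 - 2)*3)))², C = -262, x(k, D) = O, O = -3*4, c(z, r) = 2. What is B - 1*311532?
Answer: -236456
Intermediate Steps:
O = -12
x(k, D) = -12
B = 75076 (B = (-262 - 12)² = (-274)² = 75076)
B - 1*311532 = 75076 - 1*311532 = 75076 - 311532 = -236456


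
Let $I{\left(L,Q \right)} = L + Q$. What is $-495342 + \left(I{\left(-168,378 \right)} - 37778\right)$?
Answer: $-532910$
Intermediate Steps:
$-495342 + \left(I{\left(-168,378 \right)} - 37778\right) = -495342 + \left(\left(-168 + 378\right) - 37778\right) = -495342 + \left(210 - 37778\right) = -495342 - 37568 = -532910$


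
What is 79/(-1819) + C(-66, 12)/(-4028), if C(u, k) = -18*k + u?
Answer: 97373/3663466 ≈ 0.026579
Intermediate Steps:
C(u, k) = u - 18*k
79/(-1819) + C(-66, 12)/(-4028) = 79/(-1819) + (-66 - 18*12)/(-4028) = 79*(-1/1819) + (-66 - 216)*(-1/4028) = -79/1819 - 282*(-1/4028) = -79/1819 + 141/2014 = 97373/3663466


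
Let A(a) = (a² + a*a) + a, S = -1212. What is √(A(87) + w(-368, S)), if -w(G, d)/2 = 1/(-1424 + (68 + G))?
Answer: √11312845762/862 ≈ 123.39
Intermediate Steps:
A(a) = a + 2*a² (A(a) = (a² + a²) + a = 2*a² + a = a + 2*a²)
w(G, d) = -2/(-1356 + G) (w(G, d) = -2/(-1424 + (68 + G)) = -2/(-1356 + G))
√(A(87) + w(-368, S)) = √(87*(1 + 2*87) - 2/(-1356 - 368)) = √(87*(1 + 174) - 2/(-1724)) = √(87*175 - 2*(-1/1724)) = √(15225 + 1/862) = √(13123951/862) = √11312845762/862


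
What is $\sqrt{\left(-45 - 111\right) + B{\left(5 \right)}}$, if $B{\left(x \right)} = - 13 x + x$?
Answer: $6 i \sqrt{6} \approx 14.697 i$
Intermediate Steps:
$B{\left(x \right)} = - 12 x$
$\sqrt{\left(-45 - 111\right) + B{\left(5 \right)}} = \sqrt{\left(-45 - 111\right) - 60} = \sqrt{-156 - 60} = \sqrt{-216} = 6 i \sqrt{6}$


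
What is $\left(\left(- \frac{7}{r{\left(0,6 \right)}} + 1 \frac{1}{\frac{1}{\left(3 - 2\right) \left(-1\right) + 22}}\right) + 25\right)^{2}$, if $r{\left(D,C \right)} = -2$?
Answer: $\frac{9801}{4} \approx 2450.3$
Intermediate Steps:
$\left(\left(- \frac{7}{r{\left(0,6 \right)}} + 1 \frac{1}{\frac{1}{\left(3 - 2\right) \left(-1\right) + 22}}\right) + 25\right)^{2} = \left(\left(- \frac{7}{-2} + 1 \frac{1}{\frac{1}{\left(3 - 2\right) \left(-1\right) + 22}}\right) + 25\right)^{2} = \left(\left(\left(-7\right) \left(- \frac{1}{2}\right) + 1 \frac{1}{\frac{1}{1 \left(-1\right) + 22}}\right) + 25\right)^{2} = \left(\left(\frac{7}{2} + 1 \frac{1}{\frac{1}{-1 + 22}}\right) + 25\right)^{2} = \left(\left(\frac{7}{2} + 1 \frac{1}{\frac{1}{21}}\right) + 25\right)^{2} = \left(\left(\frac{7}{2} + 1 \cdot 21\right) + 25\right)^{2} = \left(\left(\frac{7}{2} + 21\right) + 25\right)^{2} = \left(\frac{49}{2} + 25\right)^{2} = \left(\frac{99}{2}\right)^{2} = \frac{9801}{4}$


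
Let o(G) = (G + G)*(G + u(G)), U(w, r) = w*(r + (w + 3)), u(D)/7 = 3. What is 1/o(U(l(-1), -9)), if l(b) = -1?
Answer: 1/392 ≈ 0.0025510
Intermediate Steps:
u(D) = 21 (u(D) = 7*3 = 21)
U(w, r) = w*(3 + r + w) (U(w, r) = w*(r + (3 + w)) = w*(3 + r + w))
o(G) = 2*G*(21 + G) (o(G) = (G + G)*(G + 21) = (2*G)*(21 + G) = 2*G*(21 + G))
1/o(U(l(-1), -9)) = 1/(2*(-(3 - 9 - 1))*(21 - (3 - 9 - 1))) = 1/(2*(-1*(-7))*(21 - 1*(-7))) = 1/(2*7*(21 + 7)) = 1/(2*7*28) = 1/392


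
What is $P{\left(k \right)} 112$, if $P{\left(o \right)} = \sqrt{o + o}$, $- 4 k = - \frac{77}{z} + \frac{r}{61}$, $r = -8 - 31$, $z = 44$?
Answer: $\frac{28 \sqrt{71126}}{61} \approx 122.42$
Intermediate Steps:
$r = -39$
$k = \frac{583}{976}$ ($k = - \frac{- \frac{77}{44} - \frac{39}{61}}{4} = - \frac{\left(-77\right) \frac{1}{44} - \frac{39}{61}}{4} = - \frac{- \frac{7}{4} - \frac{39}{61}}{4} = \left(- \frac{1}{4}\right) \left(- \frac{583}{244}\right) = \frac{583}{976} \approx 0.59734$)
$P{\left(o \right)} = \sqrt{2} \sqrt{o}$ ($P{\left(o \right)} = \sqrt{2 o} = \sqrt{2} \sqrt{o}$)
$P{\left(k \right)} 112 = \sqrt{2} \sqrt{\frac{583}{976}} \cdot 112 = \sqrt{2} \frac{\sqrt{35563}}{244} \cdot 112 = \frac{\sqrt{71126}}{244} \cdot 112 = \frac{28 \sqrt{71126}}{61}$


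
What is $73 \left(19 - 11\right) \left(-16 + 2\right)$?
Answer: $-8176$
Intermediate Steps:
$73 \left(19 - 11\right) \left(-16 + 2\right) = 73 \cdot 8 \left(-14\right) = 73 \left(-112\right) = -8176$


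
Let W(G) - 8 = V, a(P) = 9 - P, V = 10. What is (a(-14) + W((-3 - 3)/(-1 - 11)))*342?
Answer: 14022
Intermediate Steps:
W(G) = 18 (W(G) = 8 + 10 = 18)
(a(-14) + W((-3 - 3)/(-1 - 11)))*342 = ((9 - 1*(-14)) + 18)*342 = ((9 + 14) + 18)*342 = (23 + 18)*342 = 41*342 = 14022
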